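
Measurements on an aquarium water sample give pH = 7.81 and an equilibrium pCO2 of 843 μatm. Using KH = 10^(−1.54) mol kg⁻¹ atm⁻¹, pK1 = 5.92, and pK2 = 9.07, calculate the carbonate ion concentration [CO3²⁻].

[CO3²⁻] = 0.104 mmol/kg

[CO2*] = KH · pCO2 = 10^(−1.54) × 843×10^-6 = 2.431×10^-5 mol/kg
α₀ = 1/(1 + K1/[H⁺] + K1K2/[H⁺]²) = 1/(1 + 10^+1.89 + 10^+0.63) = 0.01206
DIC = [CO2*]/α₀ = 2.431×10^-5 / 0.01206 = 2.015 mmol/kg
[CO3²⁻] = α₂·DIC; α₂ = 0.05146, so [CO3²⁻] = 0.05146 × 2.015 = 0.104 mmol/kg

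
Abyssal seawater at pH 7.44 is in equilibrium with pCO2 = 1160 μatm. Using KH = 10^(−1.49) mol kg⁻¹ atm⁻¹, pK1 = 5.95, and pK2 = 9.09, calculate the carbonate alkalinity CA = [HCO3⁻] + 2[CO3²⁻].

[CO2*] = KH · pCO2 = 10^(−1.49) × 1160×10^-6 = 3.754×10^-5 mol/kg
α₀ = 1/(1 + K1/[H⁺] + K1K2/[H⁺]²) = 1/(1 + 10^+1.49 + 10^-0.16) = 0.03068
DIC = [CO2*]/α₀ = 3.754×10^-5 / 0.03068 = 1.224 mmol/kg
CA = (α₁ + 2α₂)·DIC = (0.9481 + 2×0.02123) × 1.224 = 1.21 mmol/kg

CA = 1.21 mmol/kg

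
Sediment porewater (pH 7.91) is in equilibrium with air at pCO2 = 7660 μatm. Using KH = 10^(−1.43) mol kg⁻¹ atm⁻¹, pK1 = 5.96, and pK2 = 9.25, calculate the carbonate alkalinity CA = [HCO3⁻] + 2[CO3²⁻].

[CO2*] = KH · pCO2 = 10^(−1.43) × 7660×10^-6 = 2.846×10^-4 mol/kg
α₀ = 1/(1 + K1/[H⁺] + K1K2/[H⁺]²) = 1/(1 + 10^+1.95 + 10^+0.61) = 0.01062
DIC = [CO2*]/α₀ = 2.846×10^-4 / 0.01062 = 26.81 mmol/kg
CA = (α₁ + 2α₂)·DIC = (0.9461 + 2×0.04325) × 26.81 = 27.7 mmol/kg

CA = 27.7 mmol/kg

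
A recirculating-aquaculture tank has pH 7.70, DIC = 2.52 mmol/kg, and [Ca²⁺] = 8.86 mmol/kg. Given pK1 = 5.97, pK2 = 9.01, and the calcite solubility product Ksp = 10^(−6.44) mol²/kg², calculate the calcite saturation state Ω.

α₂ = 1 / (1 + [H⁺]/K2 + [H⁺]²/(K1K2)) = 1 / (1 + 10^+1.31 + 10^-0.42)
   = 1 / (1 + 20.417 + 0.38019) = 1/21.798 = 0.04588
[CO3²⁻] = α₂ × DIC = 0.04588 × 2.52 = 0.1156 mmol/kg
Ksp = 10^(−6.44) = 3.631×10^-7
Ω = [Ca²⁺][CO3²⁻]/Ksp = (8.86×10^-3)(1.156×10^-4) / 3.631×10^-7 = 2.82

Ω = 2.82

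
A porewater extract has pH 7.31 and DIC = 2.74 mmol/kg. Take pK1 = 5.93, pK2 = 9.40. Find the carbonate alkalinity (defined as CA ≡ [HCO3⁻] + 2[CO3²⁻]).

CA = 2.65 mmol/kg

CA = [HCO3⁻] + 2[CO3²⁻] = (α₁ + 2α₂)·DIC
At pH 7.31: [H⁺]/K1 = 10^-1.38 = 0.041687, K2/[H⁺] = 10^-2.09 = 0.0081283
α₁ = 1/(1 + 0.041687 + 0.0081283) = 1/1.0498 = 0.9525; α₂ = α₁·K2/[H⁺] = 0.007743
α₁ + 2α₂ = 0.9680
CA = 0.9680 × 2.74 = 2.65 mmol/kg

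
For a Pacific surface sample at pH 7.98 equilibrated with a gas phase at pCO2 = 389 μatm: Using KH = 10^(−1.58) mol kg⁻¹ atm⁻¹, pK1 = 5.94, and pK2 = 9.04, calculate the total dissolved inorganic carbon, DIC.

[CO2*] = KH · pCO2 = 10^(−1.58) × 389×10^-6 = 1.023×10^-5 mol/kg
α₀ = 1/(1 + K1/[H⁺] + K1K2/[H⁺]²) = 1/(1 + 10^+2.04 + 10^+0.98) = 0.008320
DIC = [CO2*]/α₀ = 1.023×10^-5 / 0.008320 = 1.23 mmol/kg

DIC = 1.23 mmol/kg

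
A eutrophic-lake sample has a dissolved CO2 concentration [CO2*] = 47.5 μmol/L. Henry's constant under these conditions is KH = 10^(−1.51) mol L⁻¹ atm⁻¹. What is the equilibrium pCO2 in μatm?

pCO2 = 1540 μatm

KH = 10^(−1.51) = 3.090×10^-2 mol L⁻¹ atm⁻¹
pCO2 = [CO2*]/KH = 47.5×10^-6 / 3.090×10^-2 = 1.54×10^-3 atm = 1540 μatm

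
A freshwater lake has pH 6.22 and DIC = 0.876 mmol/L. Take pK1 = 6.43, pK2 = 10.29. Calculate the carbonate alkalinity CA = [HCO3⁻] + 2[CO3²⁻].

CA = 0.334 mmol/L

CA = [HCO3⁻] + 2[CO3²⁻] = (α₁ + 2α₂)·DIC
At pH 6.22: [H⁺]/K1 = 10^0.21 = 1.6218, K2/[H⁺] = 10^-4.07 = 8.5114×10^-5
α₁ = 1/(1 + 1.6218 + 8.5114×10^-5) = 1/2.6219 = 0.3814; α₂ = α₁·K2/[H⁺] = 3.246×10^-5
α₁ + 2α₂ = 0.3815
CA = 0.3815 × 0.876 = 0.334 mmol/L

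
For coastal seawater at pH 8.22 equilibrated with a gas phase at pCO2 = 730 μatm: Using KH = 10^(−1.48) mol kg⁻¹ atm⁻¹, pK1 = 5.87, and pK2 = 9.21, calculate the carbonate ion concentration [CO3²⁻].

[CO3²⁻] = 0.554 mmol/kg

[CO2*] = KH · pCO2 = 10^(−1.48) × 730×10^-6 = 2.417×10^-5 mol/kg
α₀ = 1/(1 + K1/[H⁺] + K1K2/[H⁺]²) = 1/(1 + 10^+2.35 + 10^+1.36) = 0.004036
DIC = [CO2*]/α₀ = 2.417×10^-5 / 0.004036 = 5.989 mmol/kg
[CO3²⁻] = α₂·DIC; α₂ = 0.09246, so [CO3²⁻] = 0.09246 × 5.989 = 0.554 mmol/kg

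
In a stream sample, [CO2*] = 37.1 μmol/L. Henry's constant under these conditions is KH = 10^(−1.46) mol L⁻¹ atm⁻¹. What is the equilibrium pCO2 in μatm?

KH = 10^(−1.46) = 3.467×10^-2 mol L⁻¹ atm⁻¹
pCO2 = [CO2*]/KH = 37.1×10^-6 / 3.467×10^-2 = 1.07×10^-3 atm = 1070 μatm

pCO2 = 1070 μatm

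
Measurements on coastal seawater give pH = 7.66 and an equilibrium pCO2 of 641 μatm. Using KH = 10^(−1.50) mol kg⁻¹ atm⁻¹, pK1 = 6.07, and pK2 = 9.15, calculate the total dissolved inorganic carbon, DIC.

DIC = 0.834 mmol/kg

[CO2*] = KH · pCO2 = 10^(−1.50) × 641×10^-6 = 2.027×10^-5 mol/kg
α₀ = 1/(1 + K1/[H⁺] + K1K2/[H⁺]²) = 1/(1 + 10^+1.59 + 10^+0.10) = 0.02429
DIC = [CO2*]/α₀ = 2.027×10^-5 / 0.02429 = 0.834 mmol/kg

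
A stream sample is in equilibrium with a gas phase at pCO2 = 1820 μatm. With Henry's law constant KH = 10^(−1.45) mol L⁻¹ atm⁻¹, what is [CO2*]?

[CO2*] = 64.6 μmol/L

KH = 10^(−1.45) = 3.548×10^-2 mol L⁻¹ atm⁻¹
[CO2*] = KH · pCO2 = 3.548×10^-2 × 1820×10^-6 atm = 6.46×10^-5 mol/L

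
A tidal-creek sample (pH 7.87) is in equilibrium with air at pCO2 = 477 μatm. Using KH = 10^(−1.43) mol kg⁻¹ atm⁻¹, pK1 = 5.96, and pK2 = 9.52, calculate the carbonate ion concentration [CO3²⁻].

[CO2*] = KH · pCO2 = 10^(−1.43) × 477×10^-6 = 1.772×10^-5 mol/kg
α₀ = 1/(1 + K1/[H⁺] + K1K2/[H⁺]²) = 1/(1 + 10^+1.91 + 10^+0.26) = 0.01189
DIC = [CO2*]/α₀ = 1.772×10^-5 / 0.01189 = 1.490 mmol/kg
[CO3²⁻] = α₂·DIC; α₂ = 0.02164, so [CO3²⁻] = 0.02164 × 1.490 = 0.0322 mmol/kg

[CO3²⁻] = 0.0322 mmol/kg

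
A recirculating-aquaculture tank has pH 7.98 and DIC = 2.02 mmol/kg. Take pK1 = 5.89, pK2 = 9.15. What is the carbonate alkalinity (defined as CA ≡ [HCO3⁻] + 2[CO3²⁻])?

CA = [HCO3⁻] + 2[CO3²⁻] = (α₁ + 2α₂)·DIC
At pH 7.98: [H⁺]/K1 = 10^-2.09 = 0.0081283, K2/[H⁺] = 10^-1.17 = 0.067608
α₁ = 1/(1 + 0.0081283 + 0.067608) = 1/1.0757 = 0.9296; α₂ = α₁·K2/[H⁺] = 0.06285
α₁ + 2α₂ = 1.0553
CA = 1.0553 × 2.02 = 2.13 mmol/kg

CA = 2.13 mmol/kg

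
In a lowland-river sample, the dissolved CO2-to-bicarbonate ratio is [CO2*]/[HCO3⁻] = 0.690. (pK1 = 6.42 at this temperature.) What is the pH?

From K1 = [H⁺][HCO3⁻]/[CO2*]:  pH = pK1 − log₁₀([CO2*]/[HCO3⁻])
log₁₀(0.690) = -0.161
pH = 6.42 − (-0.161) = 6.58

pH = 6.58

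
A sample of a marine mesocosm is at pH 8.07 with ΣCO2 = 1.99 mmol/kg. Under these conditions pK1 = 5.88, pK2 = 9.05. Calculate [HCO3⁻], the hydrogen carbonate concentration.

α₁ = 1 / (1 + [H⁺]/K1 + K2/[H⁺]) = 1 / (1 + 10^-2.19 + 10^-0.98)
   = 1 / (1 + 0.0064565 + 0.10471) = 1/1.1112 = 0.9000
[HCO3⁻] = α₁ × DIC = 0.9000 × 1.99 = 1.79 mmol/kg

[HCO3⁻] = 1.79 mmol/kg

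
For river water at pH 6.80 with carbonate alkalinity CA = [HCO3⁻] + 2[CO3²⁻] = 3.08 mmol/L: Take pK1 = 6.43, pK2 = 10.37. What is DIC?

CA = [HCO3⁻] + 2[CO3²⁻] = (α₁ + 2α₂)·DIC
At pH 6.80: [H⁺]/K1 = 10^-0.37 = 0.42658, K2/[H⁺] = 10^-3.57 = 0.00026915
α₁ = 1/(1 + 0.42658 + 0.00026915) = 1/1.4268 = 0.7008; α₂ = α₁·K2/[H⁺] = 0.0001886
α₁ + 2α₂ = 0.7012
DIC = CA / (α₁ + 2α₂) = 3.08 / 0.7012 = 4.39 mmol/L

DIC = 4.39 mmol/L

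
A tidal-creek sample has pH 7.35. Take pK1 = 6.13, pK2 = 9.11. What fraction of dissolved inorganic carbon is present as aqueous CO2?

α₀ = 0.0559

α₀ = 1 / (1 + K1/[H⁺] + K1K2/[H⁺]²) = 1 / (1 + 10^+1.22 + 10^-0.54)
   = 1 / (1 + 16.596 + 0.28840) = 1/17.884 = 0.05592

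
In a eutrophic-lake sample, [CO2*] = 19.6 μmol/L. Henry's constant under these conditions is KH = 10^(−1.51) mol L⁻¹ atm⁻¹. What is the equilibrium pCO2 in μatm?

pCO2 = 634 μatm

KH = 10^(−1.51) = 3.090×10^-2 mol L⁻¹ atm⁻¹
pCO2 = [CO2*]/KH = 19.6×10^-6 / 3.090×10^-2 = 6.34×10^-4 atm = 634 μatm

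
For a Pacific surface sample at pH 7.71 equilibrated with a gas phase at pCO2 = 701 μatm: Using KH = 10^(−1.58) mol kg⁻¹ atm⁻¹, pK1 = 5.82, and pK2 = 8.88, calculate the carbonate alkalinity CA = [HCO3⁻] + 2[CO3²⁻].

CA = 1.62 mmol/kg

[CO2*] = KH · pCO2 = 10^(−1.58) × 701×10^-6 = 1.844×10^-5 mol/kg
α₀ = 1/(1 + K1/[H⁺] + K1K2/[H⁺]²) = 1/(1 + 10^+1.89 + 10^+0.72) = 0.01192
DIC = [CO2*]/α₀ = 1.844×10^-5 / 0.01192 = 1.546 mmol/kg
CA = (α₁ + 2α₂)·DIC = (0.9255 + 2×0.06257) × 1.546 = 1.62 mmol/kg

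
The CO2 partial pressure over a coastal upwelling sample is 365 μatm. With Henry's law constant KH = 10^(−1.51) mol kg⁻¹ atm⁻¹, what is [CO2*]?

[CO2*] = 11.3 μmol/kg

KH = 10^(−1.51) = 3.090×10^-2 mol kg⁻¹ atm⁻¹
[CO2*] = KH · pCO2 = 3.090×10^-2 × 365×10^-6 atm = 1.13×10^-5 mol/kg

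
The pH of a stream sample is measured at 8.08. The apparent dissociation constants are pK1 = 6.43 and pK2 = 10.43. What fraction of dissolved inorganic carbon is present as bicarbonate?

α₁ = 1 / (1 + [H⁺]/K1 + K2/[H⁺]) = 1 / (1 + 10^-1.65 + 10^-2.35)
   = 1 / (1 + 0.022387 + 0.0044668) = 1/1.0269 = 0.9738

α₁ = 0.974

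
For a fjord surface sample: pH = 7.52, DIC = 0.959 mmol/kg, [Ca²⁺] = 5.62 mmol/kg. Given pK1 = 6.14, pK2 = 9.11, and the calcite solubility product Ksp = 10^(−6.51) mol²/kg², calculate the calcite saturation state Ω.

α₂ = 1 / (1 + [H⁺]/K2 + [H⁺]²/(K1K2)) = 1 / (1 + 10^+1.59 + 10^+0.21)
   = 1 / (1 + 38.905 + 1.6218) = 1/41.526 = 0.02408
[CO3²⁻] = α₂ × DIC = 0.02408 × 0.959 = 0.02309 mmol/kg
Ksp = 10^(−6.51) = 3.090×10^-7
Ω = [Ca²⁺][CO3²⁻]/Ksp = (5.62×10^-3)(2.309×10^-5) / 3.090×10^-7 = 0.420

Ω = 0.420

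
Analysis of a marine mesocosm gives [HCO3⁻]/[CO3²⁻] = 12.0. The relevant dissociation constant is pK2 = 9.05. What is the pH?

From K2 = [H⁺][CO3²⁻]/[HCO3⁻]:  pH = pK2 − log₁₀([HCO3⁻]/[CO3²⁻])
log₁₀(12.0) = +1.079
pH = 9.05 − (+1.079) = 7.97

pH = 7.97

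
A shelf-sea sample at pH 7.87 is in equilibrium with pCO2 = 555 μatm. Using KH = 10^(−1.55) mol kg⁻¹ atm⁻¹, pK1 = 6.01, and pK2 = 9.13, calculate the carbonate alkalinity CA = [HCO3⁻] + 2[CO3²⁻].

[CO2*] = KH · pCO2 = 10^(−1.55) × 555×10^-6 = 1.564×10^-5 mol/kg
α₀ = 1/(1 + K1/[H⁺] + K1K2/[H⁺]²) = 1/(1 + 10^+1.86 + 10^+0.60) = 0.01292
DIC = [CO2*]/α₀ = 1.564×10^-5 / 0.01292 = 1.211 mmol/kg
CA = (α₁ + 2α₂)·DIC = (0.9357 + 2×0.05142) × 1.211 = 1.26 mmol/kg

CA = 1.26 mmol/kg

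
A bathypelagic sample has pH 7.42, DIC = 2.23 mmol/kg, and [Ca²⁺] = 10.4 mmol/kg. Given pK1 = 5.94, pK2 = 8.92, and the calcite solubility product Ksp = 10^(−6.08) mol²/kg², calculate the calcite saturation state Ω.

Ω = 0.828

α₂ = 1 / (1 + [H⁺]/K2 + [H⁺]²/(K1K2)) = 1 / (1 + 10^+1.50 + 10^+0.02)
   = 1 / (1 + 31.623 + 1.0471) = 1/33.670 = 0.02970
[CO3²⁻] = α₂ × DIC = 0.02970 × 2.23 = 0.06623 mmol/kg
Ksp = 10^(−6.08) = 8.318×10^-7
Ω = [Ca²⁺][CO3²⁻]/Ksp = (10.4×10^-3)(6.623×10^-5) / 8.318×10^-7 = 0.828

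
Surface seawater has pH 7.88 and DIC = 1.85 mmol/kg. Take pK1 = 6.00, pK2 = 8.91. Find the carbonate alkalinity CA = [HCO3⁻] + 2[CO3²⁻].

CA = 1.98 mmol/kg

CA = [HCO3⁻] + 2[CO3²⁻] = (α₁ + 2α₂)·DIC
At pH 7.88: [H⁺]/K1 = 10^-1.88 = 0.013183, K2/[H⁺] = 10^-1.03 = 0.093325
α₁ = 1/(1 + 0.013183 + 0.093325) = 1/1.1065 = 0.9037; α₂ = α₁·K2/[H⁺] = 0.08434
α₁ + 2α₂ = 1.0724
CA = 1.0724 × 1.85 = 1.98 mmol/kg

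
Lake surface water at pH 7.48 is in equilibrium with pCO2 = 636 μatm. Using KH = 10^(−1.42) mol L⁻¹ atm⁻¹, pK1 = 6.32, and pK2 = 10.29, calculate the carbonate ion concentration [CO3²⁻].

[CO2*] = KH · pCO2 = 10^(−1.42) × 636×10^-6 = 2.418×10^-5 mol/L
α₀ = 1/(1 + K1/[H⁺] + K1K2/[H⁺]²) = 1/(1 + 10^+1.16 + 10^-1.65) = 0.06461
DIC = [CO2*]/α₀ = 2.418×10^-5 / 0.06461 = 0.3742 mmol/L
[CO3²⁻] = α₂·DIC; α₂ = 0.001447, so [CO3²⁻] = 0.001447 × 0.3742 = 0.000541 mmol/L = 0.541 μmol/L

[CO3²⁻] = 0.541 μmol/L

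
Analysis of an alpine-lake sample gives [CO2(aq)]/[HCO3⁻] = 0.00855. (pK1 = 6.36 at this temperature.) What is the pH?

From K1 = [H⁺][HCO3⁻]/[CO2(aq)]:  pH = pK1 − log₁₀([CO2(aq)]/[HCO3⁻])
log₁₀(0.00855) = -2.068
pH = 6.36 − (-2.068) = 8.43

pH = 8.43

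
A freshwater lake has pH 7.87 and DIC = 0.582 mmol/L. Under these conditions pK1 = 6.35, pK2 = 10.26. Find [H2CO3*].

α₀ = 1 / (1 + K1/[H⁺] + K1K2/[H⁺]²) = 1 / (1 + 10^+1.52 + 10^-0.87)
   = 1 / (1 + 33.113 + 0.13490) = 1/34.248 = 0.02920
[CO2*] = α₀ × DIC = 0.02920 × 0.582 = 0.0170 mmol/L = 17.0 μmol/L

[CO2*] = 17.0 μmol/L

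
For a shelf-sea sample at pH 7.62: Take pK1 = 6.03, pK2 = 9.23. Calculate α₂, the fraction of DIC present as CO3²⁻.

α₂ = 0.0234

α₂ = 1 / (1 + [H⁺]/K2 + [H⁺]²/(K1K2)) = 1 / (1 + 10^+1.61 + 10^+0.02)
   = 1 / (1 + 40.738 + 1.0471) = 1/42.785 = 0.02337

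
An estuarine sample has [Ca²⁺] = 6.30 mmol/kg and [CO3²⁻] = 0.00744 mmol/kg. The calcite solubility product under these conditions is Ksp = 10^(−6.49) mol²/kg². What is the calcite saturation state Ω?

Ksp = 10^(−6.49) = 3.236×10^-7
Ω = [Ca²⁺][CO3²⁻]/Ksp = (6.30×10^-3)(0.00744×10^-3) / 3.236×10^-7 = 0.145

Ω = 0.145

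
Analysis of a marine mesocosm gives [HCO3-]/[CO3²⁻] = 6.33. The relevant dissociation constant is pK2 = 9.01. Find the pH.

pH = 8.21

From K2 = [H⁺][CO3²⁻]/[HCO3-]:  pH = pK2 − log₁₀([HCO3-]/[CO3²⁻])
log₁₀(6.33) = +0.801
pH = 9.01 − (+0.801) = 8.21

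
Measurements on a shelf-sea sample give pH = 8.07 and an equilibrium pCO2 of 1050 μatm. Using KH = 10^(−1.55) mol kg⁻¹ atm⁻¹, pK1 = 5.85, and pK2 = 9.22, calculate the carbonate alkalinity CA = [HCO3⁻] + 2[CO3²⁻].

[CO2*] = KH · pCO2 = 10^(−1.55) × 1050×10^-6 = 2.959×10^-5 mol/kg
α₀ = 1/(1 + K1/[H⁺] + K1K2/[H⁺]²) = 1/(1 + 10^+2.22 + 10^+1.07) = 0.005596
DIC = [CO2*]/α₀ = 2.959×10^-5 / 0.005596 = 5.288 mmol/kg
CA = (α₁ + 2α₂)·DIC = (0.9287 + 2×0.06574) × 5.288 = 5.61 mmol/kg

CA = 5.61 mmol/kg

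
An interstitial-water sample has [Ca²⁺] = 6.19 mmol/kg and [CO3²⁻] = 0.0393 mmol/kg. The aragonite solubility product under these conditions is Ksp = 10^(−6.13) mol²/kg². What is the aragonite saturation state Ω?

Ω = 0.328

Ksp = 10^(−6.13) = 7.413×10^-7
Ω = [Ca²⁺][CO3²⁻]/Ksp = (6.19×10^-3)(0.0393×10^-3) / 7.413×10^-7 = 0.328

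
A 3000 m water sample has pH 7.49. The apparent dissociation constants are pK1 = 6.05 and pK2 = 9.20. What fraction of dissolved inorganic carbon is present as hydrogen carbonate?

α₁ = 1 / (1 + [H⁺]/K1 + K2/[H⁺]) = 1 / (1 + 10^-1.44 + 10^-1.71)
   = 1 / (1 + 0.036308 + 0.019498) = 1/1.0558 = 0.9471

α₁ = 0.947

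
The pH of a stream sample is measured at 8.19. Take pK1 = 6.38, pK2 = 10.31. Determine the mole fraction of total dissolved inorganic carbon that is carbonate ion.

α₂ = 0.00741

α₂ = 1 / (1 + [H⁺]/K2 + [H⁺]²/(K1K2)) = 1 / (1 + 10^+2.12 + 10^+0.31)
   = 1 / (1 + 131.83 + 2.0417) = 1/134.87 = 0.007415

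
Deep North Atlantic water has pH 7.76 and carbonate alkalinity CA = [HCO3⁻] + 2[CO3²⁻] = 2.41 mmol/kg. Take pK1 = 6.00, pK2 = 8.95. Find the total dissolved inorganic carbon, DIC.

DIC = 2.31 mmol/kg

CA = [HCO3⁻] + 2[CO3²⁻] = (α₁ + 2α₂)·DIC
At pH 7.76: [H⁺]/K1 = 10^-1.76 = 0.017378, K2/[H⁺] = 10^-1.19 = 0.064565
α₁ = 1/(1 + 0.017378 + 0.064565) = 1/1.0819 = 0.9243; α₂ = α₁·K2/[H⁺] = 0.05968
α₁ + 2α₂ = 1.0436
DIC = CA / (α₁ + 2α₂) = 2.41 / 1.0436 = 2.31 mmol/kg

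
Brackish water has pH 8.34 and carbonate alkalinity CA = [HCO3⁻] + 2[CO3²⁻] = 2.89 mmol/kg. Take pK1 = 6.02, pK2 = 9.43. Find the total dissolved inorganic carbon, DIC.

DIC = 2.70 mmol/kg

CA = [HCO3⁻] + 2[CO3²⁻] = (α₁ + 2α₂)·DIC
At pH 8.34: [H⁺]/K1 = 10^-2.32 = 0.0047863, K2/[H⁺] = 10^-1.09 = 0.081283
α₁ = 1/(1 + 0.0047863 + 0.081283) = 1/1.0861 = 0.9208; α₂ = α₁·K2/[H⁺] = 0.07484
α₁ + 2α₂ = 1.0704
DIC = CA / (α₁ + 2α₂) = 2.89 / 1.0704 = 2.70 mmol/kg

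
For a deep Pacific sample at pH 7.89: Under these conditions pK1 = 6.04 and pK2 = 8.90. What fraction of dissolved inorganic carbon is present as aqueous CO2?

α₀ = 1 / (1 + K1/[H⁺] + K1K2/[H⁺]²) = 1 / (1 + 10^+1.85 + 10^+0.84)
   = 1 / (1 + 70.795 + 6.9183) = 1/78.713 = 0.01270

α₀ = 0.0127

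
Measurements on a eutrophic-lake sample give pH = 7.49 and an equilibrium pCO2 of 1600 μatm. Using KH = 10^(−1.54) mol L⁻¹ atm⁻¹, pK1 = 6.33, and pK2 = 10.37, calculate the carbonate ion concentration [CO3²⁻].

[CO2*] = KH · pCO2 = 10^(−1.54) × 1600×10^-6 = 4.614×10^-5 mol/L
α₀ = 1/(1 + K1/[H⁺] + K1K2/[H⁺]²) = 1/(1 + 10^+1.16 + 10^-1.72) = 0.06463
DIC = [CO2*]/α₀ = 4.614×10^-5 / 0.06463 = 0.7140 mmol/L
[CO3²⁻] = α₂·DIC; α₂ = 0.001231, so [CO3²⁻] = 0.001231 × 0.7140 = 0.000879 mmol/L = 0.879 μmol/L

[CO3²⁻] = 0.879 μmol/L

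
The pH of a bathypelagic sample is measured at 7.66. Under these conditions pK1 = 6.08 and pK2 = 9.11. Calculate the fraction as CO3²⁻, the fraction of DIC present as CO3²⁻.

α₂ = 0.0334

α₂ = 1 / (1 + [H⁺]/K2 + [H⁺]²/(K1K2)) = 1 / (1 + 10^+1.45 + 10^-0.13)
   = 1 / (1 + 28.184 + 0.74131) = 1/29.925 = 0.03342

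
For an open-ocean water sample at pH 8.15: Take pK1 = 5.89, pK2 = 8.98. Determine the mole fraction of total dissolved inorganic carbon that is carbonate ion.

α₂ = 1 / (1 + [H⁺]/K2 + [H⁺]²/(K1K2)) = 1 / (1 + 10^+0.83 + 10^-1.43)
   = 1 / (1 + 6.7608 + 0.037154) = 1/7.7980 = 0.1282

α₂ = 0.128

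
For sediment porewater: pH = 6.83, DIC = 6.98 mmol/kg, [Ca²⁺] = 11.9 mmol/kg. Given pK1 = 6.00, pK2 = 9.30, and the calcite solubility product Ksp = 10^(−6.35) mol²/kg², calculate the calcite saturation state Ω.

Ω = 0.547

α₂ = 1 / (1 + [H⁺]/K2 + [H⁺]²/(K1K2)) = 1 / (1 + 10^+2.47 + 10^+1.64)
   = 1 / (1 + 295.12 + 43.652) = 1/339.77 = 0.002943
[CO3²⁻] = α₂ × DIC = 0.002943 × 6.98 = 0.02054 mmol/kg
Ksp = 10^(−6.35) = 4.467×10^-7
Ω = [Ca²⁺][CO3²⁻]/Ksp = (11.9×10^-3)(2.054×10^-5) / 4.467×10^-7 = 0.547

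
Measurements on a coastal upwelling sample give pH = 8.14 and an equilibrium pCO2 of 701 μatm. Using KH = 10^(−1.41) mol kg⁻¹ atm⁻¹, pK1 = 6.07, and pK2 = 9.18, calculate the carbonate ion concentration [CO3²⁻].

[CO3²⁻] = 0.292 mmol/kg

[CO2*] = KH · pCO2 = 10^(−1.41) × 701×10^-6 = 2.727×10^-5 mol/kg
α₀ = 1/(1 + K1/[H⁺] + K1K2/[H⁺]²) = 1/(1 + 10^+2.07 + 10^+1.03) = 0.007740
DIC = [CO2*]/α₀ = 2.727×10^-5 / 0.007740 = 3.524 mmol/kg
[CO3²⁻] = α₂·DIC; α₂ = 0.08293, so [CO3²⁻] = 0.08293 × 3.524 = 0.292 mmol/kg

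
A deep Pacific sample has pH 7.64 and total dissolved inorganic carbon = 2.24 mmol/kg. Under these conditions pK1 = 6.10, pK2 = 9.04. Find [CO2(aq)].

α₀ = 1 / (1 + K1/[H⁺] + K1K2/[H⁺]²) = 1 / (1 + 10^+1.54 + 10^+0.14)
   = 1 / (1 + 34.674 + 1.3804) = 1/37.054 = 0.02699
[CO2*] = α₀ × DIC = 0.02699 × 2.24 = 0.0605 mmol/kg

[CO2*] = 0.0605 mmol/kg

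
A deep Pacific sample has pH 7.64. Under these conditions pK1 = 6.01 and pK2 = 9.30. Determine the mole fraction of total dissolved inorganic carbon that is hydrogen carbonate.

α₁ = 1 / (1 + [H⁺]/K1 + K2/[H⁺]) = 1 / (1 + 10^-1.63 + 10^-1.66)
   = 1 / (1 + 0.023442 + 0.021878) = 1/1.0453 = 0.9566

α₁ = 0.957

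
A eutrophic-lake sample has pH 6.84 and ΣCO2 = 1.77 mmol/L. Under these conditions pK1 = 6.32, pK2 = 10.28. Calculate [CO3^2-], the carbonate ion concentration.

α₂ = 1 / (1 + [H⁺]/K2 + [H⁺]²/(K1K2)) = 1 / (1 + 10^+3.44 + 10^+2.92)
   = 1 / (1 + 2754.2 + 831.76) = 1/3587.0 = 0.0002788
[CO3²⁻] = α₂ × DIC = 0.0002788 × 1.77 = 0.000493 mmol/L = 0.493 μmol/L

[CO3²⁻] = 0.493 μmol/L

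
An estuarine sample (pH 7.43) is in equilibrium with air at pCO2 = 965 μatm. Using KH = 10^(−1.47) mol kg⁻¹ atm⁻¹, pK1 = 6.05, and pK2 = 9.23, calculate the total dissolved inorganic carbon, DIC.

DIC = 0.830 mmol/kg

[CO2*] = KH · pCO2 = 10^(−1.47) × 965×10^-6 = 3.270×10^-5 mol/kg
α₀ = 1/(1 + K1/[H⁺] + K1K2/[H⁺]²) = 1/(1 + 10^+1.38 + 10^-0.42) = 0.03942
DIC = [CO2*]/α₀ = 3.270×10^-5 / 0.03942 = 0.830 mmol/kg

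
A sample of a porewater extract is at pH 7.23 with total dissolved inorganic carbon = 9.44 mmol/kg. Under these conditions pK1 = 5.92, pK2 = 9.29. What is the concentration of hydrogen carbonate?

[HCO3⁻] = 8.93 mmol/kg

α₁ = 1 / (1 + [H⁺]/K1 + K2/[H⁺]) = 1 / (1 + 10^-1.31 + 10^-2.06)
   = 1 / (1 + 0.048978 + 0.0087096) = 1/1.0577 = 0.9455
[HCO3⁻] = α₁ × DIC = 0.9455 × 9.44 = 8.93 mmol/kg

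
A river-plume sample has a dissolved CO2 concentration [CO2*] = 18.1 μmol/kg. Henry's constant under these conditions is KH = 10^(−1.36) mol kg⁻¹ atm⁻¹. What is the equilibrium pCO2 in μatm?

pCO2 = 415 μatm

KH = 10^(−1.36) = 4.365×10^-2 mol kg⁻¹ atm⁻¹
pCO2 = [CO2*]/KH = 18.1×10^-6 / 4.365×10^-2 = 4.15×10^-4 atm = 415 μatm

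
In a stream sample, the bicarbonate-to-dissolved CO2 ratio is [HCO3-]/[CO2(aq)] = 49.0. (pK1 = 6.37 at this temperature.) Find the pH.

From K1 = [H⁺][HCO3-]/[CO2(aq)]:  pH = pK1 + log₁₀([HCO3-]/[CO2(aq)])
log₁₀(49.0) = +1.690
pH = 6.37 + (+1.690) = 8.06

pH = 8.06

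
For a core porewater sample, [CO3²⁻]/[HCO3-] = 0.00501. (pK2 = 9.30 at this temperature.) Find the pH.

From K2 = [H⁺][CO3²⁻]/[HCO3-]:  pH = pK2 + log₁₀([CO3²⁻]/[HCO3-])
log₁₀(0.00501) = -2.300
pH = 9.30 + (-2.300) = 7.00

pH = 7.00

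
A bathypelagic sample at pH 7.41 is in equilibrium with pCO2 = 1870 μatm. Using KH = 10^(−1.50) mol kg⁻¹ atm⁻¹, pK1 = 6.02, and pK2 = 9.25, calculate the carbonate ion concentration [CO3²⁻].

[CO2*] = KH · pCO2 = 10^(−1.50) × 1870×10^-6 = 5.913×10^-5 mol/kg
α₀ = 1/(1 + K1/[H⁺] + K1K2/[H⁺]²) = 1/(1 + 10^+1.39 + 10^-0.45) = 0.03861
DIC = [CO2*]/α₀ = 5.913×10^-5 / 0.03861 = 1.532 mmol/kg
[CO3²⁻] = α₂·DIC; α₂ = 0.01370, so [CO3²⁻] = 0.01370 × 1.532 = 0.0210 mmol/kg

[CO3²⁻] = 0.0210 mmol/kg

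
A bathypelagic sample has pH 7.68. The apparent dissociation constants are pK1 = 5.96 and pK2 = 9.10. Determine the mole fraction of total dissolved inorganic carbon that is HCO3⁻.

α₁ = 0.946

α₁ = 1 / (1 + [H⁺]/K1 + K2/[H⁺]) = 1 / (1 + 10^-1.72 + 10^-1.42)
   = 1 / (1 + 0.019055 + 0.038019) = 1/1.0571 = 0.9460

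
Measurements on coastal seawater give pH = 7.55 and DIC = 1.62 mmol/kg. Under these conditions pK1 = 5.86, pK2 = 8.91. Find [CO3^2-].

α₂ = 1 / (1 + [H⁺]/K2 + [H⁺]²/(K1K2)) = 1 / (1 + 10^+1.36 + 10^-0.33)
   = 1 / (1 + 22.909 + 0.46774) = 1/24.376 = 0.04102
[CO3²⁻] = α₂ × DIC = 0.04102 × 1.62 = 0.0665 mmol/kg

[CO3²⁻] = 0.0665 mmol/kg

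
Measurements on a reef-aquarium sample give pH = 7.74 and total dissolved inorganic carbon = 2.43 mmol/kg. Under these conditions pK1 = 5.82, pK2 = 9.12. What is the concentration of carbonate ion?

[CO3²⁻] = 0.0961 mmol/kg

α₂ = 1 / (1 + [H⁺]/K2 + [H⁺]²/(K1K2)) = 1 / (1 + 10^+1.38 + 10^-0.54)
   = 1 / (1 + 23.988 + 0.28840) = 1/25.277 = 0.03956
[CO3²⁻] = α₂ × DIC = 0.03956 × 2.43 = 0.0961 mmol/kg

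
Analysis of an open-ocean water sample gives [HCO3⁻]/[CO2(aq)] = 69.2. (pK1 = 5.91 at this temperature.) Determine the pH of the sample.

pH = 7.75

From K1 = [H⁺][HCO3⁻]/[CO2(aq)]:  pH = pK1 + log₁₀([HCO3⁻]/[CO2(aq)])
log₁₀(69.2) = +1.840
pH = 5.91 + (+1.840) = 7.75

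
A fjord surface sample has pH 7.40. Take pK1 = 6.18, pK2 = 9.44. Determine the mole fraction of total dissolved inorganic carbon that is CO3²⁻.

α₂ = 1 / (1 + [H⁺]/K2 + [H⁺]²/(K1K2)) = 1 / (1 + 10^+2.04 + 10^+0.82)
   = 1 / (1 + 109.65 + 6.6069) = 1/117.25 = 0.008528

α₂ = 0.00853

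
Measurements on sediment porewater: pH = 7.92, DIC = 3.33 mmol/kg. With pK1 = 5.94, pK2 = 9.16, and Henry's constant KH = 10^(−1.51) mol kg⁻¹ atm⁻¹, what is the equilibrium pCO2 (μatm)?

pCO2 = 1060 μatm

α₀ = 1 / (1 + K1/[H⁺] + K1K2/[H⁺]²) = 1 / (1 + 10^+1.98 + 10^+0.74)
   = 1 / (1 + 95.499 + 5.4954) = 1/101.99 = 0.009804
[CO2*] = α₀ × DIC = 0.009804 × 3.33 = 0.03265 mmol/kg
pCO2 = [CO2*]/KH = 3.265×10^-5 / 3.090×10^-2 = 1060 μatm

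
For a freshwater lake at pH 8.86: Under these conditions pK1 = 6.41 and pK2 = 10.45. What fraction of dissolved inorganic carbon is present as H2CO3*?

α₀ = 1 / (1 + K1/[H⁺] + K1K2/[H⁺]²) = 1 / (1 + 10^+2.45 + 10^+0.86)
   = 1 / (1 + 281.84 + 7.2444) = 1/290.08 = 0.003447

α₀ = 0.00345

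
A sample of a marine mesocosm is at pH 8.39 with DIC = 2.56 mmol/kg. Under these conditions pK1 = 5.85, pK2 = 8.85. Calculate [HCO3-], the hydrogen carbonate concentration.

α₁ = 1 / (1 + [H⁺]/K1 + K2/[H⁺]) = 1 / (1 + 10^-2.54 + 10^-0.46)
   = 1 / (1 + 0.0028840 + 0.34674) = 1/1.3496 = 0.7409
[HCO3⁻] = α₁ × DIC = 0.7409 × 2.56 = 1.90 mmol/kg

[HCO3⁻] = 1.90 mmol/kg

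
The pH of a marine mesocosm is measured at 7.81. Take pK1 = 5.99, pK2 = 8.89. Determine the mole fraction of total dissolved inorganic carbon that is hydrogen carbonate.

α₁ = 0.910

α₁ = 1 / (1 + [H⁺]/K1 + K2/[H⁺]) = 1 / (1 + 10^-1.82 + 10^-1.08)
   = 1 / (1 + 0.015136 + 0.083176) = 1/1.0983 = 0.9105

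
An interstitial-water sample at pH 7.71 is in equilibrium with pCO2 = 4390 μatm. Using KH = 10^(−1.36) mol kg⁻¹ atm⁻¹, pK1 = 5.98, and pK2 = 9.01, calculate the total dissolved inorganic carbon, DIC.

[CO2*] = KH · pCO2 = 10^(−1.36) × 4390×10^-6 = 1.916×10^-4 mol/kg
α₀ = 1/(1 + K1/[H⁺] + K1K2/[H⁺]²) = 1/(1 + 10^+1.73 + 10^+0.43) = 0.01742
DIC = [CO2*]/α₀ = 1.916×10^-4 / 0.01742 = 11.0 mmol/kg

DIC = 11.0 mmol/kg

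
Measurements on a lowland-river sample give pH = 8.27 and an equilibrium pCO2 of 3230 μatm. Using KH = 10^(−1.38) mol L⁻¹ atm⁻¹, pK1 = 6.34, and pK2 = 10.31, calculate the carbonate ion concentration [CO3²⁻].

[CO3²⁻] = 0.105 mmol/L

[CO2*] = KH · pCO2 = 10^(−1.38) × 3230×10^-6 = 1.346×10^-4 mol/L
α₀ = 1/(1 + K1/[H⁺] + K1K2/[H⁺]²) = 1/(1 + 10^+1.93 + 10^-0.11) = 0.01151
DIC = [CO2*]/α₀ = 1.346×10^-4 / 0.01151 = 11.70 mmol/L
[CO3²⁻] = α₂·DIC; α₂ = 0.008934, so [CO3²⁻] = 0.008934 × 11.70 = 0.105 mmol/L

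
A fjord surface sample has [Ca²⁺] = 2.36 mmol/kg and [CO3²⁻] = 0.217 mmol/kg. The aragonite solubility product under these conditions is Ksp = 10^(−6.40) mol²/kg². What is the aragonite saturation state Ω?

Ksp = 10^(−6.40) = 3.981×10^-7
Ω = [Ca²⁺][CO3²⁻]/Ksp = (2.36×10^-3)(0.217×10^-3) / 3.981×10^-7 = 1.29

Ω = 1.29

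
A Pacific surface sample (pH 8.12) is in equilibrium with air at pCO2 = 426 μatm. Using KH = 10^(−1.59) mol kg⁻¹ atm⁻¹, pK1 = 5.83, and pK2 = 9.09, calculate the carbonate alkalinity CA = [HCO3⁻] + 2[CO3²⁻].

CA = 2.59 mmol/kg

[CO2*] = KH · pCO2 = 10^(−1.59) × 426×10^-6 = 1.095×10^-5 mol/kg
α₀ = 1/(1 + K1/[H⁺] + K1K2/[H⁺]²) = 1/(1 + 10^+2.29 + 10^+1.32) = 0.004611
DIC = [CO2*]/α₀ = 1.095×10^-5 / 0.004611 = 2.375 mmol/kg
CA = (α₁ + 2α₂)·DIC = (0.8991 + 2×0.09634) × 2.375 = 2.59 mmol/kg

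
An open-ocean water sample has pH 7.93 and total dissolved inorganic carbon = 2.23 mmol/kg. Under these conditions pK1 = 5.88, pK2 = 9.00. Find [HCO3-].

α₁ = 1 / (1 + [H⁺]/K1 + K2/[H⁺]) = 1 / (1 + 10^-2.05 + 10^-1.07)
   = 1 / (1 + 0.0089125 + 0.085114) = 1/1.0940 = 0.9141
[HCO3⁻] = α₁ × DIC = 0.9141 × 2.23 = 2.04 mmol/kg

[HCO3⁻] = 2.04 mmol/kg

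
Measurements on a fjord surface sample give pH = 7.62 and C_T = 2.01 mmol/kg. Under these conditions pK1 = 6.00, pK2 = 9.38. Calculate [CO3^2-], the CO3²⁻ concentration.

α₂ = 1 / (1 + [H⁺]/K2 + [H⁺]²/(K1K2)) = 1 / (1 + 10^+1.76 + 10^+0.14)
   = 1 / (1 + 57.544 + 1.3804) = 1/59.924 = 0.01669
[CO3²⁻] = α₂ × DIC = 0.01669 × 2.01 = 0.0335 mmol/kg

[CO3²⁻] = 0.0335 mmol/kg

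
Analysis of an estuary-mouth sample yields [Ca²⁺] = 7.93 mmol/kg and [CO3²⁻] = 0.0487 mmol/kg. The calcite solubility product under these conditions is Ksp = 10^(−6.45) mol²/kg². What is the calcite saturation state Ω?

Ksp = 10^(−6.45) = 3.548×10^-7
Ω = [Ca²⁺][CO3²⁻]/Ksp = (7.93×10^-3)(0.0487×10^-3) / 3.548×10^-7 = 1.09

Ω = 1.09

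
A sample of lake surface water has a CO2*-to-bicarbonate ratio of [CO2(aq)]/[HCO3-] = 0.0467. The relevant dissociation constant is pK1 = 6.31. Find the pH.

From K1 = [H⁺][HCO3-]/[CO2(aq)]:  pH = pK1 − log₁₀([CO2(aq)]/[HCO3-])
log₁₀(0.0467) = -1.331
pH = 6.31 − (-1.331) = 7.64

pH = 7.64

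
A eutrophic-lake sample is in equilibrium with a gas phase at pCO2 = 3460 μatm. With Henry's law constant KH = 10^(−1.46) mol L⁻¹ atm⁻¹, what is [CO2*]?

[CO2*] = 120 μmol/L

KH = 10^(−1.46) = 3.467×10^-2 mol L⁻¹ atm⁻¹
[CO2*] = KH · pCO2 = 3.467×10^-2 × 3460×10^-6 atm = 1.20×10^-4 mol/L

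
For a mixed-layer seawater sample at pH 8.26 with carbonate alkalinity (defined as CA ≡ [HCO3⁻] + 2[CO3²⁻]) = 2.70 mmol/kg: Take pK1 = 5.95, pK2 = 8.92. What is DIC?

CA = [HCO3⁻] + 2[CO3²⁻] = (α₁ + 2α₂)·DIC
At pH 8.26: [H⁺]/K1 = 10^-2.31 = 0.0048978, K2/[H⁺] = 10^-0.66 = 0.21878
α₁ = 1/(1 + 0.0048978 + 0.21878) = 1/1.2237 = 0.8172; α₂ = α₁·K2/[H⁺] = 0.1788
α₁ + 2α₂ = 1.1748
DIC = CA / (α₁ + 2α₂) = 2.70 / 1.1748 = 2.30 mmol/kg

DIC = 2.30 mmol/kg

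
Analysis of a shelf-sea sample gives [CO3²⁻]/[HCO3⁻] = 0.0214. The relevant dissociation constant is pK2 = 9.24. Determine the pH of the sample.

pH = 7.57

From K2 = [H⁺][CO3²⁻]/[HCO3⁻]:  pH = pK2 + log₁₀([CO3²⁻]/[HCO3⁻])
log₁₀(0.0214) = -1.670
pH = 9.24 + (-1.670) = 7.57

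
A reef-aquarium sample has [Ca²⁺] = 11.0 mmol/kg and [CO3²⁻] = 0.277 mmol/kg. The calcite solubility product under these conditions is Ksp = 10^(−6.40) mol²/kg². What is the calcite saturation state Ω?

Ω = 7.65

Ksp = 10^(−6.40) = 3.981×10^-7
Ω = [Ca²⁺][CO3²⁻]/Ksp = (11.0×10^-3)(0.277×10^-3) / 3.981×10^-7 = 7.65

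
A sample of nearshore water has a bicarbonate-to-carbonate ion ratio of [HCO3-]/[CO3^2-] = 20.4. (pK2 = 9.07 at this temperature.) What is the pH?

From K2 = [H⁺][CO3^2-]/[HCO3-]:  pH = pK2 − log₁₀([HCO3-]/[CO3^2-])
log₁₀(20.4) = +1.310
pH = 9.07 − (+1.310) = 7.76

pH = 7.76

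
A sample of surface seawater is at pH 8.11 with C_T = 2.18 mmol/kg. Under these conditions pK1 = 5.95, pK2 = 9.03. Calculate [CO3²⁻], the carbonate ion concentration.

α₂ = 1 / (1 + [H⁺]/K2 + [H⁺]²/(K1K2)) = 1 / (1 + 10^+0.92 + 10^-1.24)
   = 1 / (1 + 8.3176 + 0.057544) = 1/9.3752 = 0.1067
[CO3²⁻] = α₂ × DIC = 0.1067 × 2.18 = 0.233 mmol/kg

[CO3²⁻] = 0.233 mmol/kg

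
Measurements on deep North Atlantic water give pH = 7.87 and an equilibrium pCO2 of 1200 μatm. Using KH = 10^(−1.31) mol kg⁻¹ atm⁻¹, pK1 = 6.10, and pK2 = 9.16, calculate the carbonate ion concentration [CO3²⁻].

[CO2*] = KH · pCO2 = 10^(−1.31) × 1200×10^-6 = 5.877×10^-5 mol/kg
α₀ = 1/(1 + K1/[H⁺] + K1K2/[H⁺]²) = 1/(1 + 10^+1.77 + 10^+0.48) = 0.01590
DIC = [CO2*]/α₀ = 5.877×10^-5 / 0.01590 = 3.697 mmol/kg
[CO3²⁻] = α₂·DIC; α₂ = 0.04801, so [CO3²⁻] = 0.04801 × 3.697 = 0.177 mmol/kg

[CO3²⁻] = 0.177 mmol/kg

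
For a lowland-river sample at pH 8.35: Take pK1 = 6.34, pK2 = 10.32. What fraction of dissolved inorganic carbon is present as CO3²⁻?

α₂ = 0.0105

α₂ = 1 / (1 + [H⁺]/K2 + [H⁺]²/(K1K2)) = 1 / (1 + 10^+1.97 + 10^-0.04)
   = 1 / (1 + 93.325 + 0.91201) = 1/95.237 = 0.01050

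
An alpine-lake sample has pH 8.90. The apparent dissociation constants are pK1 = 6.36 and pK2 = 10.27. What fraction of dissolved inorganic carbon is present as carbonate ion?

α₂ = 0.0408

α₂ = 1 / (1 + [H⁺]/K2 + [H⁺]²/(K1K2)) = 1 / (1 + 10^+1.37 + 10^-1.17)
   = 1 / (1 + 23.442 + 0.067608) = 1/24.510 = 0.04080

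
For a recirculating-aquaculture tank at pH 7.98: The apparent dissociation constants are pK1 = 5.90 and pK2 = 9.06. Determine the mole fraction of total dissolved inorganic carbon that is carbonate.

α₂ = 1 / (1 + [H⁺]/K2 + [H⁺]²/(K1K2)) = 1 / (1 + 10^+1.08 + 10^-1.00)
   = 1 / (1 + 12.023 + 0.10000) = 1/13.123 = 0.07620

α₂ = 0.0762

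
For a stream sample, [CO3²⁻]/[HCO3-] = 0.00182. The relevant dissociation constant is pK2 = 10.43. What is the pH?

pH = 7.69

From K2 = [H⁺][CO3²⁻]/[HCO3-]:  pH = pK2 + log₁₀([CO3²⁻]/[HCO3-])
log₁₀(0.00182) = -2.740
pH = 10.43 + (-2.740) = 7.69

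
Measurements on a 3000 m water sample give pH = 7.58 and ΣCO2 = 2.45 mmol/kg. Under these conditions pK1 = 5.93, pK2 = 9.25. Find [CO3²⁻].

[CO3²⁻] = 0.0502 mmol/kg

α₂ = 1 / (1 + [H⁺]/K2 + [H⁺]²/(K1K2)) = 1 / (1 + 10^+1.67 + 10^+0.02)
   = 1 / (1 + 46.774 + 1.0471) = 1/48.821 = 0.02048
[CO3²⁻] = α₂ × DIC = 0.02048 × 2.45 = 0.0502 mmol/kg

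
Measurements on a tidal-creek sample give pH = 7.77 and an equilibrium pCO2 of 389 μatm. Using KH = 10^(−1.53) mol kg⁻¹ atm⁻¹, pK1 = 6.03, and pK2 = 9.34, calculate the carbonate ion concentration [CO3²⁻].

[CO3²⁻] = 17.0 μmol/kg

[CO2*] = KH · pCO2 = 10^(−1.53) × 389×10^-6 = 1.148×10^-5 mol/kg
α₀ = 1/(1 + K1/[H⁺] + K1K2/[H⁺]²) = 1/(1 + 10^+1.74 + 10^+0.17) = 0.01741
DIC = [CO2*]/α₀ = 1.148×10^-5 / 0.01741 = 0.6593 mmol/kg
[CO3²⁻] = α₂·DIC; α₂ = 0.02575, so [CO3²⁻] = 0.02575 × 0.6593 = 0.0170 mmol/kg = 17.0 μmol/kg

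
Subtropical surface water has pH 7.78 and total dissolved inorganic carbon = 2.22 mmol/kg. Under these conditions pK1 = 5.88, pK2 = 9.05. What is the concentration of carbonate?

[CO3²⁻] = 0.112 mmol/kg

α₂ = 1 / (1 + [H⁺]/K2 + [H⁺]²/(K1K2)) = 1 / (1 + 10^+1.27 + 10^-0.63)
   = 1 / (1 + 18.621 + 0.23442) = 1/19.855 = 0.05036
[CO3²⁻] = α₂ × DIC = 0.05036 × 2.22 = 0.112 mmol/kg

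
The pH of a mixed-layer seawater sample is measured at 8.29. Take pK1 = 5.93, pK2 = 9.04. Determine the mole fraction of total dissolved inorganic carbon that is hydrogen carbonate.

α₁ = 1 / (1 + [H⁺]/K1 + K2/[H⁺]) = 1 / (1 + 10^-2.36 + 10^-0.75)
   = 1 / (1 + 0.0043652 + 0.17783) = 1/1.1822 = 0.8459

α₁ = 0.846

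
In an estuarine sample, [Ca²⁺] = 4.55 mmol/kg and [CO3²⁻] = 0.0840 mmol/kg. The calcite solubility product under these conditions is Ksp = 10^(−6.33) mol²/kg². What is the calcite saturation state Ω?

Ksp = 10^(−6.33) = 4.677×10^-7
Ω = [Ca²⁺][CO3²⁻]/Ksp = (4.55×10^-3)(0.0840×10^-3) / 4.677×10^-7 = 0.817

Ω = 0.817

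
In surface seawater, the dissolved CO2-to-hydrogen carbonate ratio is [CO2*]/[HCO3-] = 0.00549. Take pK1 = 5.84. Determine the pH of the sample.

pH = 8.10

From K1 = [H⁺][HCO3-]/[CO2*]:  pH = pK1 − log₁₀([CO2*]/[HCO3-])
log₁₀(0.00549) = -2.260
pH = 5.84 − (-2.260) = 8.10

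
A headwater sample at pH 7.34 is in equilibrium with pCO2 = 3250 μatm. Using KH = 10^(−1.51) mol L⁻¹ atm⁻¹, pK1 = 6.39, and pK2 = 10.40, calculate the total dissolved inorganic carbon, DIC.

DIC = 0.996 mmol/L

[CO2*] = KH · pCO2 = 10^(−1.51) × 3250×10^-6 = 1.004×10^-4 mol/L
α₀ = 1/(1 + K1/[H⁺] + K1K2/[H⁺]²) = 1/(1 + 10^+0.95 + 10^-2.11) = 0.1008
DIC = [CO2*]/α₀ = 1.004×10^-4 / 0.1008 = 0.996 mmol/L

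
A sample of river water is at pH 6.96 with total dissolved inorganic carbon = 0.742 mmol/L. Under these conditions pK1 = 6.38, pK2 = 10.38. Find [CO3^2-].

[CO3²⁻] = 0.223 μmol/L

α₂ = 1 / (1 + [H⁺]/K2 + [H⁺]²/(K1K2)) = 1 / (1 + 10^+3.42 + 10^+2.84)
   = 1 / (1 + 2630.3 + 691.83) = 1/3323.1 = 0.0003009
[CO3²⁻] = α₂ × DIC = 0.0003009 × 0.742 = 0.000223 mmol/L = 0.223 μmol/L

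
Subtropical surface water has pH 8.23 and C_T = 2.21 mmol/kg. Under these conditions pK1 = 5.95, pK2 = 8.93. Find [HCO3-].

[HCO3⁻] = 1.83 mmol/kg

α₁ = 1 / (1 + [H⁺]/K1 + K2/[H⁺]) = 1 / (1 + 10^-2.28 + 10^-0.70)
   = 1 / (1 + 0.0052481 + 0.19953) = 1/1.2048 = 0.8300
[HCO3⁻] = α₁ × DIC = 0.8300 × 2.21 = 1.83 mmol/kg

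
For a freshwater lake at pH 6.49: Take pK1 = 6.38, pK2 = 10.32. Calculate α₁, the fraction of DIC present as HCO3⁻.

α₁ = 0.563

α₁ = 1 / (1 + [H⁺]/K1 + K2/[H⁺]) = 1 / (1 + 10^-0.11 + 10^-3.83)
   = 1 / (1 + 0.77625 + 0.00014791) = 1/1.7764 = 0.5629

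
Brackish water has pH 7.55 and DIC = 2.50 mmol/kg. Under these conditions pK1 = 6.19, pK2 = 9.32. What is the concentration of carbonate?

[CO3²⁻] = 0.0400 mmol/kg

α₂ = 1 / (1 + [H⁺]/K2 + [H⁺]²/(K1K2)) = 1 / (1 + 10^+1.77 + 10^+0.41)
   = 1 / (1 + 58.884 + 2.5704) = 1/62.455 = 0.01601
[CO3²⁻] = α₂ × DIC = 0.01601 × 2.50 = 0.0400 mmol/kg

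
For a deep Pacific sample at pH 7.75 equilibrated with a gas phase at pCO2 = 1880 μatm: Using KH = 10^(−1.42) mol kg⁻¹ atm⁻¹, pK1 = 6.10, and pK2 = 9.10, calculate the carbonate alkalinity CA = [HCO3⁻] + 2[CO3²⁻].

CA = 3.48 mmol/kg

[CO2*] = KH · pCO2 = 10^(−1.42) × 1880×10^-6 = 7.148×10^-5 mol/kg
α₀ = 1/(1 + K1/[H⁺] + K1K2/[H⁺]²) = 1/(1 + 10^+1.65 + 10^+0.30) = 0.02098
DIC = [CO2*]/α₀ = 7.148×10^-5 / 0.02098 = 3.407 mmol/kg
CA = (α₁ + 2α₂)·DIC = (0.9372 + 2×0.04186) × 3.407 = 3.48 mmol/kg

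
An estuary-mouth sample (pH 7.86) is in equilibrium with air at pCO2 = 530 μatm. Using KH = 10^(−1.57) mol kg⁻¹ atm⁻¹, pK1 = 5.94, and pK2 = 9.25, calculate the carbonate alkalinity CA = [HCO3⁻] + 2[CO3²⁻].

[CO2*] = KH · pCO2 = 10^(−1.57) × 530×10^-6 = 1.427×10^-5 mol/kg
α₀ = 1/(1 + K1/[H⁺] + K1K2/[H⁺]²) = 1/(1 + 10^+1.92 + 10^+0.53) = 0.01142
DIC = [CO2*]/α₀ = 1.427×10^-5 / 0.01142 = 1.249 mmol/kg
CA = (α₁ + 2α₂)·DIC = (0.9499 + 2×0.03870) × 1.249 = 1.28 mmol/kg

CA = 1.28 mmol/kg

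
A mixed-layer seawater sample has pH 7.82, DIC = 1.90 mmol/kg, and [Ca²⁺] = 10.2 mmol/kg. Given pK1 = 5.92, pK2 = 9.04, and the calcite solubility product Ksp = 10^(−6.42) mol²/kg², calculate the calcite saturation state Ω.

Ω = 2.86

α₂ = 1 / (1 + [H⁺]/K2 + [H⁺]²/(K1K2)) = 1 / (1 + 10^+1.22 + 10^-0.68)
   = 1 / (1 + 16.596 + 0.20893) = 1/17.805 = 0.05616
[CO3²⁻] = α₂ × DIC = 0.05616 × 1.90 = 0.1067 mmol/kg
Ksp = 10^(−6.42) = 3.802×10^-7
Ω = [Ca²⁺][CO3²⁻]/Ksp = (10.2×10^-3)(1.067×10^-4) / 3.802×10^-7 = 2.86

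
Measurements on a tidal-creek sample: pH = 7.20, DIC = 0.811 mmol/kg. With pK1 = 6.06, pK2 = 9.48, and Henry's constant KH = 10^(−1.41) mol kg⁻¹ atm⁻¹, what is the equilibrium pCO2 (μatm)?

pCO2 = 1400 μatm

α₀ = 1 / (1 + K1/[H⁺] + K1K2/[H⁺]²) = 1 / (1 + 10^+1.14 + 10^-1.14)
   = 1 / (1 + 13.804 + 0.072444) = 1/14.876 = 0.06722
[CO2*] = α₀ × DIC = 0.06722 × 0.811 = 0.05452 mmol/kg
pCO2 = [CO2*]/KH = 5.452×10^-5 / 3.890×10^-2 = 1400 μatm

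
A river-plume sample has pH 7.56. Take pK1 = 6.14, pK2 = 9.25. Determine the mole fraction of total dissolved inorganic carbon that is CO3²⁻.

α₂ = 0.0193

α₂ = 1 / (1 + [H⁺]/K2 + [H⁺]²/(K1K2)) = 1 / (1 + 10^+1.69 + 10^+0.27)
   = 1 / (1 + 48.978 + 1.8621) = 1/51.840 = 0.01929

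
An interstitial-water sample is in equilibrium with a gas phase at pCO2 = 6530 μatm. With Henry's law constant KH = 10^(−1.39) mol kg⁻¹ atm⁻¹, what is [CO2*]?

[CO2*] = 266 μmol/kg

KH = 10^(−1.39) = 4.074×10^-2 mol kg⁻¹ atm⁻¹
[CO2*] = KH · pCO2 = 4.074×10^-2 × 6530×10^-6 atm = 2.66×10^-4 mol/kg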